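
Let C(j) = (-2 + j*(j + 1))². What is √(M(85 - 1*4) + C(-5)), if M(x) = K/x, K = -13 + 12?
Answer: √26243/9 ≈ 18.000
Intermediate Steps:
K = -1
C(j) = (-2 + j*(1 + j))²
M(x) = -1/x
√(M(85 - 1*4) + C(-5)) = √(-1/(85 - 1*4) + (-2 - 5 + (-5)²)²) = √(-1/(85 - 4) + (-2 - 5 + 25)²) = √(-1/81 + 18²) = √(-1*1/81 + 324) = √(-1/81 + 324) = √(26243/81) = √26243/9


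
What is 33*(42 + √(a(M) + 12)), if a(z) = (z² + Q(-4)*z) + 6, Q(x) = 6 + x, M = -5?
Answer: 1386 + 33*√33 ≈ 1575.6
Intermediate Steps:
a(z) = 6 + z² + 2*z (a(z) = (z² + (6 - 4)*z) + 6 = (z² + 2*z) + 6 = 6 + z² + 2*z)
33*(42 + √(a(M) + 12)) = 33*(42 + √((6 + (-5)² + 2*(-5)) + 12)) = 33*(42 + √((6 + 25 - 10) + 12)) = 33*(42 + √(21 + 12)) = 33*(42 + √33) = 1386 + 33*√33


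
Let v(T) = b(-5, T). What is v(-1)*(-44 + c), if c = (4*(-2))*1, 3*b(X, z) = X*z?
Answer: -260/3 ≈ -86.667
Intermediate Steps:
b(X, z) = X*z/3 (b(X, z) = (X*z)/3 = X*z/3)
v(T) = -5*T/3 (v(T) = (⅓)*(-5)*T = -5*T/3)
c = -8 (c = -8*1 = -8)
v(-1)*(-44 + c) = (-5/3*(-1))*(-44 - 8) = (5/3)*(-52) = -260/3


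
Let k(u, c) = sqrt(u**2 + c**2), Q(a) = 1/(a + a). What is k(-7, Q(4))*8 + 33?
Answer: 33 + sqrt(3137) ≈ 89.009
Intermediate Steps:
Q(a) = 1/(2*a)
k(u, c) = sqrt(c**2 + u**2)
k(-7, Q(4))*8 + 33 = sqrt(((1/2)/4)**2 + (-7)**2)*8 + 33 = sqrt(((1/2)*(1/4))**2 + 49)*8 + 33 = sqrt((1/8)**2 + 49)*8 + 33 = sqrt(1/64 + 49)*8 + 33 = sqrt(3137/64)*8 + 33 = (sqrt(3137)/8)*8 + 33 = sqrt(3137) + 33 = 33 + sqrt(3137)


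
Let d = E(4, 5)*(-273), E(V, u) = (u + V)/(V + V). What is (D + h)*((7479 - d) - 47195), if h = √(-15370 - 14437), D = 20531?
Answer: -6472828901/8 - 315271*I*√29807/8 ≈ -8.091e+8 - 6.8038e+6*I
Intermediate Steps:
E(V, u) = (V + u)/(2*V) (E(V, u) = (V + u)/((2*V)) = (V + u)*(1/(2*V)) = (V + u)/(2*V))
d = -2457/8 (d = ((½)*(4 + 5)/4)*(-273) = ((½)*(¼)*9)*(-273) = (9/8)*(-273) = -2457/8 ≈ -307.13)
h = I*√29807 (h = √(-29807) = I*√29807 ≈ 172.65*I)
(D + h)*((7479 - d) - 47195) = (20531 + I*√29807)*((7479 - 1*(-2457/8)) - 47195) = (20531 + I*√29807)*((7479 + 2457/8) - 47195) = (20531 + I*√29807)*(62289/8 - 47195) = (20531 + I*√29807)*(-315271/8) = -6472828901/8 - 315271*I*√29807/8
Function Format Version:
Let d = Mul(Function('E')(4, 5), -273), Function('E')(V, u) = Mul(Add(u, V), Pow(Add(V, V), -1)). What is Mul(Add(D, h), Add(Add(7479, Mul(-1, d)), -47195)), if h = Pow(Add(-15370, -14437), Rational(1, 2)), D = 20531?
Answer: Add(Rational(-6472828901, 8), Mul(Rational(-315271, 8), I, Pow(29807, Rational(1, 2)))) ≈ Add(-8.0910e+8, Mul(-6.8038e+6, I))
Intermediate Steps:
Function('E')(V, u) = Mul(Rational(1, 2), Pow(V, -1), Add(V, u)) (Function('E')(V, u) = Mul(Add(V, u), Pow(Mul(2, V), -1)) = Mul(Add(V, u), Mul(Rational(1, 2), Pow(V, -1))) = Mul(Rational(1, 2), Pow(V, -1), Add(V, u)))
d = Rational(-2457, 8) (d = Mul(Mul(Rational(1, 2), Pow(4, -1), Add(4, 5)), -273) = Mul(Mul(Rational(1, 2), Rational(1, 4), 9), -273) = Mul(Rational(9, 8), -273) = Rational(-2457, 8) ≈ -307.13)
h = Mul(I, Pow(29807, Rational(1, 2))) (h = Pow(-29807, Rational(1, 2)) = Mul(I, Pow(29807, Rational(1, 2))) ≈ Mul(172.65, I))
Mul(Add(D, h), Add(Add(7479, Mul(-1, d)), -47195)) = Mul(Add(20531, Mul(I, Pow(29807, Rational(1, 2)))), Add(Add(7479, Mul(-1, Rational(-2457, 8))), -47195)) = Mul(Add(20531, Mul(I, Pow(29807, Rational(1, 2)))), Add(Add(7479, Rational(2457, 8)), -47195)) = Mul(Add(20531, Mul(I, Pow(29807, Rational(1, 2)))), Add(Rational(62289, 8), -47195)) = Mul(Add(20531, Mul(I, Pow(29807, Rational(1, 2)))), Rational(-315271, 8)) = Add(Rational(-6472828901, 8), Mul(Rational(-315271, 8), I, Pow(29807, Rational(1, 2))))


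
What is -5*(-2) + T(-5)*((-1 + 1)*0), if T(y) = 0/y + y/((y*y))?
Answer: 10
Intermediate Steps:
T(y) = 1/y (T(y) = 0 + y/(y²) = 0 + y/y² = 0 + 1/y = 1/y)
-5*(-2) + T(-5)*((-1 + 1)*0) = -5*(-2) + ((-1 + 1)*0)/(-5) = 10 - 0*0 = 10 - ⅕*0 = 10 + 0 = 10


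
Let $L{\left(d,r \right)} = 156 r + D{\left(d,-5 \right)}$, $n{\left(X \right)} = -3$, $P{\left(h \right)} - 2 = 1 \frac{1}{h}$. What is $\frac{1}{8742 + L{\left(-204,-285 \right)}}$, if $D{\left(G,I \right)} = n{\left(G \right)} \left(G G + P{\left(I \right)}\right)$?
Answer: $- \frac{5}{802857} \approx -6.2278 \cdot 10^{-6}$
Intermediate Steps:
$P{\left(h \right)} = 2 + \frac{1}{h}$ ($P{\left(h \right)} = 2 + 1 \frac{1}{h} = 2 + \frac{1}{h}$)
$D{\left(G,I \right)} = -6 - 3 G^{2} - \frac{3}{I}$ ($D{\left(G,I \right)} = - 3 \left(G G + \left(2 + \frac{1}{I}\right)\right) = - 3 \left(G^{2} + \left(2 + \frac{1}{I}\right)\right) = - 3 \left(2 + G^{2} + \frac{1}{I}\right) = -6 - 3 G^{2} - \frac{3}{I}$)
$L{\left(d,r \right)} = - \frac{27}{5} - 3 d^{2} + 156 r$ ($L{\left(d,r \right)} = 156 r - \left(6 - \frac{3}{5} + 3 d^{2}\right) = 156 r - \left(\frac{27}{5} + 3 d^{2}\right) = - \frac{27}{5} - 3 d^{2} + 156 r$)
$\frac{1}{8742 + L{\left(-204,-285 \right)}} = \frac{1}{8742 - \left(\frac{222327}{5} + 124848\right)} = \frac{1}{8742 - \frac{846567}{5}} = \frac{1}{- \frac{802857}{5}} = - \frac{5}{802857}$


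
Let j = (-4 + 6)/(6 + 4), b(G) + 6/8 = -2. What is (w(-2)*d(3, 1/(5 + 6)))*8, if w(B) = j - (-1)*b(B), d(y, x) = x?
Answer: -102/55 ≈ -1.8545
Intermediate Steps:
b(G) = -11/4 (b(G) = -3/4 - 2 = -11/4)
j = 1/5 (j = 2/10 = 2*(1/10) = 1/5 ≈ 0.20000)
w(B) = -51/20 (w(B) = 1/5 - (-1)*(-11)/4 = 1/5 - 1*11/4 = 1/5 - 11/4 = -51/20)
(w(-2)*d(3, 1/(5 + 6)))*8 = -51/(20*(5 + 6))*8 = -51/20/11*8 = -51/20*1/11*8 = -51/220*8 = -102/55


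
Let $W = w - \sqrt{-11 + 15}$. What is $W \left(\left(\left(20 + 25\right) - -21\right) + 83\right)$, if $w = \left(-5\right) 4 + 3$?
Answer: $-2831$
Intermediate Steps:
$w = -17$ ($w = -20 + 3 = -17$)
$W = -19$ ($W = -17 - \sqrt{-11 + 15} = -17 - \sqrt{4} = -17 - 2 = -19$)
$W \left(\left(\left(20 + 25\right) - -21\right) + 83\right) = - 19 \left(\left(\left(20 + 25\right) - -21\right) + 83\right) = - 19 \left(\left(45 + 21\right) + 83\right) = - 19 \left(66 + 83\right) = \left(-19\right) 149 = -2831$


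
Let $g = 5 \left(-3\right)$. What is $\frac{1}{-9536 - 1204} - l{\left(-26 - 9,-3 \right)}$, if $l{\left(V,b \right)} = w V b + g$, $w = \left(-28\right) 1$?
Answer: $\frac{31736699}{10740} \approx 2955.0$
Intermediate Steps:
$w = -28$
$g = -15$
$l{\left(V,b \right)} = -15 - 28 V b$ ($l{\left(V,b \right)} = - 28 V b - 15 = -15 - 28 V b$)
$\frac{1}{-9536 - 1204} - l{\left(-26 - 9,-3 \right)} = \frac{1}{-9536 - 1204} - \left(-15 - 28 \left(-26 - 9\right) \left(-3\right)\right) = \frac{1}{-10740} - \left(-15 - 28 \left(-26 - 9\right) \left(-3\right)\right) = - \frac{1}{10740} - \left(-15 - \left(-980\right) \left(-3\right)\right) = - \frac{1}{10740} - \left(-15 - 2940\right) = - \frac{1}{10740} - -2955 = - \frac{1}{10740} + 2955 = \frac{31736699}{10740}$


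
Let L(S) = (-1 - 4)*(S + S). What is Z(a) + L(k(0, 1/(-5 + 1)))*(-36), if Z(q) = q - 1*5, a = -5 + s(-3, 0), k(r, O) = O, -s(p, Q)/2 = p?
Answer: -94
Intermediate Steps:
s(p, Q) = -2*p
a = 1 (a = -5 - 2*(-3) = -5 + 6 = 1)
Z(q) = -5 + q (Z(q) = q - 5 = -5 + q)
L(S) = -10*S
Z(a) + L(k(0, 1/(-5 + 1)))*(-36) = (-5 + 1) - 10/(-5 + 1)*(-36) = -4 - 10/(-4)*(-36) = -4 - 10*(-¼)*(-36) = -4 + (5/2)*(-36) = -4 - 90 = -94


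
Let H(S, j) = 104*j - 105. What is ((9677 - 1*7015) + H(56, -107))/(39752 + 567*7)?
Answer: -8571/43721 ≈ -0.19604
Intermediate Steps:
H(S, j) = -105 + 104*j
((9677 - 1*7015) + H(56, -107))/(39752 + 567*7) = ((9677 - 1*7015) + (-105 + 104*(-107)))/(39752 + 567*7) = ((9677 - 7015) + (-105 - 11128))/(39752 + 3969) = (2662 - 11233)/43721 = -8571*1/43721 = -8571/43721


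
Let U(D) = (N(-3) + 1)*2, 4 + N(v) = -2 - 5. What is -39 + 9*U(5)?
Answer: -219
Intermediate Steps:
N(v) = -11 (N(v) = -4 + (-2 - 5) = -4 - 7 = -11)
U(D) = -20 (U(D) = (-11 + 1)*2 = -10*2 = -20)
-39 + 9*U(5) = -39 + 9*(-20) = -39 - 180 = -219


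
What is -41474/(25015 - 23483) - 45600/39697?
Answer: -858126289/30407902 ≈ -28.220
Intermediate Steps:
-41474/(25015 - 23483) - 45600/39697 = -41474/1532 - 45600*1/39697 = -41474*1/1532 - 45600/39697 = -20737/766 - 45600/39697 = -858126289/30407902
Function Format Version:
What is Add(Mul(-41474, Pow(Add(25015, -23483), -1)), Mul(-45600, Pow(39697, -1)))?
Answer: Rational(-858126289, 30407902) ≈ -28.220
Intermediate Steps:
Add(Mul(-41474, Pow(Add(25015, -23483), -1)), Mul(-45600, Pow(39697, -1))) = Add(Mul(-41474, Pow(1532, -1)), Mul(-45600, Rational(1, 39697))) = Add(Mul(-41474, Rational(1, 1532)), Rational(-45600, 39697)) = Add(Rational(-20737, 766), Rational(-45600, 39697)) = Rational(-858126289, 30407902)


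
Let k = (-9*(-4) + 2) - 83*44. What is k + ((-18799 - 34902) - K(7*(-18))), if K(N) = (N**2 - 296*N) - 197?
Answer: -110290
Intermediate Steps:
K(N) = -197 + N**2 - 296*N
k = -3614 (k = (36 + 2) - 3652 = 38 - 3652 = -3614)
k + ((-18799 - 34902) - K(7*(-18))) = -3614 + ((-18799 - 34902) - (-197 + (7*(-18))**2 - 2072*(-18))) = -3614 + (-53701 - (-197 + (-126)**2 - 296*(-126))) = -3614 + (-53701 - (-197 + 15876 + 37296)) = -3614 + (-53701 - 1*52975) = -3614 + (-53701 - 52975) = -3614 - 106676 = -110290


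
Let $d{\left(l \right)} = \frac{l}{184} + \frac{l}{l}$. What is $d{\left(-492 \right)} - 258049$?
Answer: $- \frac{11870331}{46} \approx -2.5805 \cdot 10^{5}$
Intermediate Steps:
$d{\left(l \right)} = 1 + \frac{l}{184}$ ($d{\left(l \right)} = l \frac{1}{184} + 1 = \frac{l}{184} + 1 = 1 + \frac{l}{184}$)
$d{\left(-492 \right)} - 258049 = \left(1 + \frac{1}{184} \left(-492\right)\right) - 258049 = \left(1 - \frac{123}{46}\right) - 258049 = - \frac{77}{46} - 258049 = - \frac{11870331}{46}$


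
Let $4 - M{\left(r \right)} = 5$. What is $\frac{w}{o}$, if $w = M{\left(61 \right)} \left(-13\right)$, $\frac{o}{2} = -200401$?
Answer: $- \frac{13}{400802} \approx -3.2435 \cdot 10^{-5}$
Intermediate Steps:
$M{\left(r \right)} = -1$ ($M{\left(r \right)} = 4 - 5 = -1$)
$o = -400802$ ($o = 2 \left(-200401\right) = -400802$)
$w = 13$ ($w = \left(-1\right) \left(-13\right) = 13$)
$\frac{w}{o} = \frac{13}{-400802} = 13 \left(- \frac{1}{400802}\right) = - \frac{13}{400802}$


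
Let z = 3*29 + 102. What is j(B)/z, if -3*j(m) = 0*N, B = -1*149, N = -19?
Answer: 0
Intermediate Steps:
B = -149
z = 189 (z = 87 + 102 = 189)
j(m) = 0 (j(m) = -0*(-19) = -⅓*0 = 0)
j(B)/z = 0/189 = 0*(1/189) = 0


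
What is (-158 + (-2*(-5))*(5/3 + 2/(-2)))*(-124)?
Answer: 56296/3 ≈ 18765.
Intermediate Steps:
(-158 + (-2*(-5))*(5/3 + 2/(-2)))*(-124) = (-158 + 10*(5*(1/3) + 2*(-1/2)))*(-124) = (-158 + 10*(5/3 - 1))*(-124) = (-158 + 10*(2/3))*(-124) = (-158 + 20/3)*(-124) = -454/3*(-124) = 56296/3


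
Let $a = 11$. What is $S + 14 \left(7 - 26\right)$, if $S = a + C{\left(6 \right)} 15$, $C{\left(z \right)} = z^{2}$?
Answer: $285$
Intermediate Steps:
$S = 551$ ($S = 11 + 6^{2} \cdot 15 = 11 + 36 \cdot 15 = 11 + 540 = 551$)
$S + 14 \left(7 - 26\right) = 551 + 14 \left(7 - 26\right) = 551 + 14 \left(-19\right) = 551 - 266 = 285$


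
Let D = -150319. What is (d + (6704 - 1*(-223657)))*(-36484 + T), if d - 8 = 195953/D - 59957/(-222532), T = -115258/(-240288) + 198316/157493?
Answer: -409194864502953871778468710081/48688493782026823872 ≈ -8.4043e+9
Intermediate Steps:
T = 32902641601/18921838992 (T = -115258*(-1/240288) + 198316*(1/157493) = 57629/120144 + 198316/157493 = 32902641601/18921838992 ≈ 1.7389)
d = 233013164951/33450787708 (d = 8 + (195953/(-150319) - 59957/(-222532)) = 8 + (195953*(-1/150319) - 59957*(-1/222532)) = 8 + (-195953/150319 + 59957/222532) = 8 - 34593136713/33450787708 = 233013164951/33450787708 ≈ 6.9659)
(d + (6704 - 1*(-223657)))*(-36484 + T) = (233013164951/33450787708 + (6704 - 1*(-223657)))*(-36484 + 32902641601/18921838992) = (233013164951/33450787708 + (6704 + 223657))*(-690311471142527/18921838992) = (233013164951/33450787708 + 230361)*(-690311471142527/18921838992) = (7705989920367539/33450787708)*(-690311471142527/18921838992) = -409194864502953871778468710081/48688493782026823872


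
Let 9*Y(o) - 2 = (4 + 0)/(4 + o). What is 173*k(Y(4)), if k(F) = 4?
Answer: 692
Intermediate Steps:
Y(o) = 2/9 + 4/(9*(4 + o)) (Y(o) = 2/9 + ((4 + 0)/(4 + o))/9 = 2/9 + (4/(4 + o))/9 = 2/9 + 4/(9*(4 + o)))
173*k(Y(4)) = 173*4 = 692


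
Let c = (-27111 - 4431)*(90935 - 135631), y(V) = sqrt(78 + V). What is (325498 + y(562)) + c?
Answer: 1410126730 + 8*sqrt(10) ≈ 1.4101e+9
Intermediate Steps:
c = 1409801232 (c = -31542*(-44696) = 1409801232)
(325498 + y(562)) + c = (325498 + sqrt(78 + 562)) + 1409801232 = (325498 + sqrt(640)) + 1409801232 = (325498 + 8*sqrt(10)) + 1409801232 = 1410126730 + 8*sqrt(10)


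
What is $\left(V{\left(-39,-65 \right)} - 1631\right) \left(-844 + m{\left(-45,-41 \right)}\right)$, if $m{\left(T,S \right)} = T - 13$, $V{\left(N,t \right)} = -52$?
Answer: $1518066$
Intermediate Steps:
$m{\left(T,S \right)} = -13 + T$ ($m{\left(T,S \right)} = T - 13 = -13 + T$)
$\left(V{\left(-39,-65 \right)} - 1631\right) \left(-844 + m{\left(-45,-41 \right)}\right) = \left(-52 - 1631\right) \left(-844 - 58\right) = - 1683 \left(-844 - 58\right) = \left(-1683\right) \left(-902\right) = 1518066$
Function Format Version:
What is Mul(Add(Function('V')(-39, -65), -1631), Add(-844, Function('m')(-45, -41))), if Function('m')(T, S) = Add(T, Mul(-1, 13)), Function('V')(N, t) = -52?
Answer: 1518066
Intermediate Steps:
Function('m')(T, S) = Add(-13, T) (Function('m')(T, S) = Add(T, -13) = Add(-13, T))
Mul(Add(Function('V')(-39, -65), -1631), Add(-844, Function('m')(-45, -41))) = Mul(Add(-52, -1631), Add(-844, Add(-13, -45))) = Mul(-1683, Add(-844, -58)) = Mul(-1683, -902) = 1518066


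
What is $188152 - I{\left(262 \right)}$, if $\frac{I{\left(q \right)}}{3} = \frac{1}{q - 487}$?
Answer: $\frac{14111401}{75} \approx 1.8815 \cdot 10^{5}$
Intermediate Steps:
$I{\left(q \right)} = \frac{3}{-487 + q}$ ($I{\left(q \right)} = \frac{3}{q - 487} = \frac{3}{-487 + q}$)
$188152 - I{\left(262 \right)} = 188152 - \frac{3}{-487 + 262} = 188152 - \frac{3}{-225} = 188152 - 3 \left(- \frac{1}{225}\right) = 188152 - - \frac{1}{75} = 188152 + \frac{1}{75} = \frac{14111401}{75}$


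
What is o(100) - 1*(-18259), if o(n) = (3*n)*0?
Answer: 18259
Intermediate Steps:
o(n) = 0
o(100) - 1*(-18259) = 0 - 1*(-18259) = 0 + 18259 = 18259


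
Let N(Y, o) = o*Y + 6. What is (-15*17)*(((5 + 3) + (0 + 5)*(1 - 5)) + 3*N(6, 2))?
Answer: -10710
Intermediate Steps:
N(Y, o) = 6 + Y*o (N(Y, o) = Y*o + 6 = 6 + Y*o)
(-15*17)*(((5 + 3) + (0 + 5)*(1 - 5)) + 3*N(6, 2)) = (-15*17)*(((5 + 3) + (0 + 5)*(1 - 5)) + 3*(6 + 6*2)) = -255*((8 + 5*(-4)) + 3*(6 + 12)) = -255*((8 - 20) + 3*18) = -255*(-12 + 54) = -255*42 = -10710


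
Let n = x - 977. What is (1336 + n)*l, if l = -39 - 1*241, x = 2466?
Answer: -791000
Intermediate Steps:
l = -280 (l = -39 - 241 = -280)
n = 1489 (n = 2466 - 977 = 1489)
(1336 + n)*l = (1336 + 1489)*(-280) = 2825*(-280) = -791000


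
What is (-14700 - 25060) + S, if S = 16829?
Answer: -22931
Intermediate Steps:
(-14700 - 25060) + S = (-14700 - 25060) + 16829 = -39760 + 16829 = -22931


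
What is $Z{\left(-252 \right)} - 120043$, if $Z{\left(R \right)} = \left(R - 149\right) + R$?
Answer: $-120696$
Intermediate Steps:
$Z{\left(R \right)} = -149 + 2 R$ ($Z{\left(R \right)} = \left(-149 + R\right) + R = -149 + 2 R$)
$Z{\left(-252 \right)} - 120043 = \left(-149 + 2 \left(-252\right)\right) - 120043 = \left(-149 - 504\right) - 120043 = -653 - 120043 = -120696$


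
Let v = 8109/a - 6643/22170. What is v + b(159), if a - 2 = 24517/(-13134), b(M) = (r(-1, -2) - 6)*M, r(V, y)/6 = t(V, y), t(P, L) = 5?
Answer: 147606421991/2283510 ≈ 64640.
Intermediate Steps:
r(V, y) = 30 (r(V, y) = 6*5 = 30)
b(M) = 24*M (b(M) = (30 - 6)*M = 24*M)
a = 1751/13134 (a = 2 + 24517/(-13134) = 2 + 24517*(-1/13134) = 2 - 24517/13134 = 1751/13134 ≈ 0.13332)
v = 138892547831/2283510 (v = 8109/(1751/13134) - 6643/22170 = 8109*(13134/1751) - 6643*1/22170 = 6264918/103 - 6643/22170 = 138892547831/2283510 ≈ 60824.)
v + b(159) = 138892547831/2283510 + 24*159 = 138892547831/2283510 + 3816 = 147606421991/2283510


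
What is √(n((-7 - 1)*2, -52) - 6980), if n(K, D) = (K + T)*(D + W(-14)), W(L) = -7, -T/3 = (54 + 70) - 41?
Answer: √8655 ≈ 93.032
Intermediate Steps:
T = -249 (T = -3*((54 + 70) - 41) = -3*(124 - 41) = -3*83 = -249)
n(K, D) = (-249 + K)*(-7 + D) (n(K, D) = (K - 249)*(D - 7) = (-249 + K)*(-7 + D))
√(n((-7 - 1)*2, -52) - 6980) = √((1743 - 249*(-52) - 7*(-7 - 1)*2 - 52*(-7 - 1)*2) - 6980) = √((1743 + 12948 - (-56)*2 - (-416)*2) - 6980) = √((1743 + 12948 - 7*(-16) - 52*(-16)) - 6980) = √((1743 + 12948 + 112 + 832) - 6980) = √(15635 - 6980) = √8655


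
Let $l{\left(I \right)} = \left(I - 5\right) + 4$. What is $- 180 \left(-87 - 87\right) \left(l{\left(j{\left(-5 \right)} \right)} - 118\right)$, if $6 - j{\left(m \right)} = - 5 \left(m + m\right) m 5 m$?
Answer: $-199289160$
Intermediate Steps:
$j{\left(m \right)} = 6 + 50 m^{3}$ ($j{\left(m \right)} = 6 - - 5 \left(m + m\right) m 5 m = 6 - - 5 \cdot 2 m m 5 m = 6 - - 5 \cdot 2 m^{2} \cdot 5 m = 6 - - 5 \cdot 10 m^{2} m = 6 - - 50 m^{2} m = 6 - - 50 m^{3} = 6 + 50 m^{3}$)
$l{\left(I \right)} = -1 + I$ ($l{\left(I \right)} = \left(-5 + I\right) + 4 = -1 + I$)
$- 180 \left(-87 - 87\right) \left(l{\left(j{\left(-5 \right)} \right)} - 118\right) = - 180 \left(-87 - 87\right) \left(\left(-1 + \left(6 + 50 \left(-5\right)^{3}\right)\right) - 118\right) = - 180 \left(- 174 \left(\left(-1 + \left(6 + 50 \left(-125\right)\right)\right) - 118\right)\right) = - 180 \left(- 174 \left(\left(-1 + \left(6 - 6250\right)\right) - 118\right)\right) = - 180 \left(- 174 \left(\left(-1 - 6244\right) - 118\right)\right) = - 180 \left(- 174 \left(-6245 - 118\right)\right) = - 180 \left(\left(-174\right) \left(-6363\right)\right) = \left(-180\right) 1107162 = -199289160$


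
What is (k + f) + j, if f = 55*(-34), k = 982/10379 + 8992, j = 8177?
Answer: 158789303/10379 ≈ 15299.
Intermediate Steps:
k = 93328950/10379 (k = 982*(1/10379) + 8992 = 982/10379 + 8992 = 93328950/10379 ≈ 8992.1)
f = -1870
(k + f) + j = (93328950/10379 - 1870) + 8177 = 73920220/10379 + 8177 = 158789303/10379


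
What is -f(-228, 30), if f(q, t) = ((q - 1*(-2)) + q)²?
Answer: -206116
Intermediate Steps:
f(q, t) = (2 + 2*q)² (f(q, t) = ((q + 2) + q)² = ((2 + q) + q)² = (2 + 2*q)²)
-f(-228, 30) = -4*(1 - 228)² = -4*(-227)² = -4*51529 = -1*206116 = -206116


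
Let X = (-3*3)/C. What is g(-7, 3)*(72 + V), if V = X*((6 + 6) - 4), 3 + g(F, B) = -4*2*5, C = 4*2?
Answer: -2709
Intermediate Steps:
C = 8
g(F, B) = -43 (g(F, B) = -3 - 4*2*5 = -3 - 8*5 = -3 - 40 = -43)
X = -9/8 (X = -3*3/8 = -9*⅛ = -9/8 ≈ -1.1250)
V = -9 (V = -9*((6 + 6) - 4)/8 = -9*(12 - 4)/8 = -9/8*8 = -9)
g(-7, 3)*(72 + V) = -43*(72 - 9) = -43*63 = -2709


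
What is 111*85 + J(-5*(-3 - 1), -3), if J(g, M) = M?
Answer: 9432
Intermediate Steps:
111*85 + J(-5*(-3 - 1), -3) = 111*85 - 3 = 9435 - 3 = 9432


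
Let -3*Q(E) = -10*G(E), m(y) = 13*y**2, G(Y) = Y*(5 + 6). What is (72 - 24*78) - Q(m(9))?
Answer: -40410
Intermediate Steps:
G(Y) = 11*Y (G(Y) = Y*11 = 11*Y)
Q(E) = 110*E/3 (Q(E) = -(-10)*11*E/3 = -(-110)*E/3 = 110*E/3)
(72 - 24*78) - Q(m(9)) = (72 - 24*78) - 110*13*9**2/3 = (72 - 1872) - 110*13*81/3 = -1800 - 110*1053/3 = -1800 - 1*38610 = -1800 - 38610 = -40410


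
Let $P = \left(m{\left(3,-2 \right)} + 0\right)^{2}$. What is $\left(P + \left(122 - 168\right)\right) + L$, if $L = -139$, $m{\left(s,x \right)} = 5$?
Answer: $-160$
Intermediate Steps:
$P = 25$ ($P = \left(5 + 0\right)^{2} = 5^{2} = 25$)
$\left(P + \left(122 - 168\right)\right) + L = \left(25 + \left(122 - 168\right)\right) - 139 = \left(25 - 46\right) - 139 = -21 - 139 = -160$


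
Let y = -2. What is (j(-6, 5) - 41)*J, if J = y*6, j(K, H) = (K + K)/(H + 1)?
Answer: 516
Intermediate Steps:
j(K, H) = 2*K/(1 + H) (j(K, H) = (2*K)/(1 + H) = 2*K/(1 + H))
J = -12 (J = -2*6 = -12)
(j(-6, 5) - 41)*J = (2*(-6)/(1 + 5) - 41)*(-12) = (2*(-6)/6 - 41)*(-12) = (2*(-6)*(⅙) - 41)*(-12) = (-2 - 41)*(-12) = -43*(-12) = 516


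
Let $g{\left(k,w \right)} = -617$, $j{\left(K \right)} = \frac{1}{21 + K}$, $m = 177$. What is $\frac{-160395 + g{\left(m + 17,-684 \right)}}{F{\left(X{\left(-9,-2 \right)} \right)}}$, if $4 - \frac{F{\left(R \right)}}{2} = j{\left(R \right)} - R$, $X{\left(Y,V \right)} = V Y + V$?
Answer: $- \frac{2978722}{739} \approx -4030.7$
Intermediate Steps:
$X{\left(Y,V \right)} = V + V Y$
$F{\left(R \right)} = 8 - \frac{2}{21 + R} + 2 R$ ($F{\left(R \right)} = 8 - 2 \left(\frac{1}{21 + R} - R\right) = 8 + \left(- \frac{2}{21 + R} + 2 R\right) = 8 - \frac{2}{21 + R} + 2 R$)
$\frac{-160395 + g{\left(m + 17,-684 \right)}}{F{\left(X{\left(-9,-2 \right)} \right)}} = \frac{-160395 - 617}{2 \frac{1}{21 - 2 \left(1 - 9\right)} \left(-1 + \left(4 - 2 \left(1 - 9\right)\right) \left(21 - 2 \left(1 - 9\right)\right)\right)} = - \frac{161012}{2 \frac{1}{21 - -16} \left(-1 + \left(4 - -16\right) \left(21 - -16\right)\right)} = - \frac{161012}{2 \frac{1}{21 + 16} \left(-1 + \left(4 + 16\right) \left(21 + 16\right)\right)} = - \frac{161012}{2 \cdot \frac{1}{37} \left(-1 + 20 \cdot 37\right)} = - \frac{161012}{2 \cdot \frac{1}{37} \left(-1 + 740\right)} = - \frac{161012}{2 \cdot \frac{1}{37} \cdot 739} = - \frac{161012}{\frac{1478}{37}} = \left(-161012\right) \frac{37}{1478} = - \frac{2978722}{739}$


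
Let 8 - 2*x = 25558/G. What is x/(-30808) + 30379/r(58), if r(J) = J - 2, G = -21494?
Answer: 2514572245041/4635310064 ≈ 542.48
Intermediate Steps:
r(J) = -2 + J
x = 98755/21494 (x = 4 - 12779/(-21494) = 4 - 12779*(-1)/21494 = 4 - 1/2*(-12779/10747) = 4 + 12779/21494 = 98755/21494 ≈ 4.5945)
x/(-30808) + 30379/r(58) = (98755/21494)/(-30808) + 30379/(-2 + 58) = (98755/21494)*(-1/30808) + 30379/56 = -98755/662187152 + 30379*(1/56) = -98755/662187152 + 30379/56 = 2514572245041/4635310064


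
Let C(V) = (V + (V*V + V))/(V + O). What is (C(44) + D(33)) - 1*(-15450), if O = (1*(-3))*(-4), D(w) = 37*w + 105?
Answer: 117685/7 ≈ 16812.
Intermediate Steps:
D(w) = 105 + 37*w
O = 12 (O = -3*(-4) = 12)
C(V) = (V² + 2*V)/(12 + V) (C(V) = (V + (V*V + V))/(V + 12) = (V + (V² + V))/(12 + V) = (V + (V + V²))/(12 + V) = (V² + 2*V)/(12 + V))
(C(44) + D(33)) - 1*(-15450) = (44*(2 + 44)/(12 + 44) + (105 + 37*33)) - 1*(-15450) = (44*46/56 + (105 + 1221)) + 15450 = (44*(1/56)*46 + 1326) + 15450 = (253/7 + 1326) + 15450 = 9535/7 + 15450 = 117685/7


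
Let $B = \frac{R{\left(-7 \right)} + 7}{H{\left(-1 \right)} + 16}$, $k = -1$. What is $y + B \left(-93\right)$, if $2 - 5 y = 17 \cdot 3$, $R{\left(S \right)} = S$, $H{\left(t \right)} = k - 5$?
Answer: $- \frac{49}{5} \approx -9.8$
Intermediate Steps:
$H{\left(t \right)} = -6$ ($H{\left(t \right)} = -1 - 5 = -6$)
$B = 0$ ($B = \frac{-7 + 7}{-6 + 16} = \frac{0}{10} = 0 \cdot \frac{1}{10} = 0$)
$y = - \frac{49}{5}$ ($y = \frac{2}{5} - \frac{17 \cdot 3}{5} = \frac{2}{5} - \frac{51}{5} = - \frac{49}{5} \approx -9.8$)
$y + B \left(-93\right) = - \frac{49}{5} + 0 \left(-93\right) = - \frac{49}{5} + 0 = - \frac{49}{5}$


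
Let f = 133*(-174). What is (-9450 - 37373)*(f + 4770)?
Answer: 860232156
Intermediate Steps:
f = -23142
(-9450 - 37373)*(f + 4770) = (-9450 - 37373)*(-23142 + 4770) = -46823*(-18372) = 860232156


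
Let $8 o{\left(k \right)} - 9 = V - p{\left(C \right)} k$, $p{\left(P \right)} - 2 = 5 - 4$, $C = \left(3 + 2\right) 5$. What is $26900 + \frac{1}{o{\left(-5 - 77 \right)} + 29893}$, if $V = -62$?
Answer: $\frac{6438165308}{239337} \approx 26900.0$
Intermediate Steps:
$C = 25$ ($C = 5 \cdot 5 = 25$)
$p{\left(P \right)} = 3$ ($p{\left(P \right)} = 2 + \left(5 - 4\right) = 2 + 1 = 3$)
$o{\left(k \right)} = - \frac{53}{8} - \frac{3 k}{8}$ ($o{\left(k \right)} = \frac{9}{8} + \frac{-62 - 3 k}{8} = \frac{9}{8} - \left(\frac{31}{4} + \frac{3 k}{8}\right) = - \frac{53}{8} - \frac{3 k}{8}$)
$26900 + \frac{1}{o{\left(-5 - 77 \right)} + 29893} = 26900 + \frac{1}{\left(- \frac{53}{8} - \frac{3 \left(-5 - 77\right)}{8}\right) + 29893} = 26900 + \frac{1}{\left(- \frac{53}{8} - - \frac{123}{4}\right) + 29893} = 26900 + \frac{1}{\left(- \frac{53}{8} + \frac{123}{4}\right) + 29893} = 26900 + \frac{1}{\frac{193}{8} + 29893} = 26900 + \frac{1}{\frac{239337}{8}} = 26900 + \frac{8}{239337} = \frac{6438165308}{239337}$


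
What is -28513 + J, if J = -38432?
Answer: -66945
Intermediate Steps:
-28513 + J = -28513 - 38432 = -66945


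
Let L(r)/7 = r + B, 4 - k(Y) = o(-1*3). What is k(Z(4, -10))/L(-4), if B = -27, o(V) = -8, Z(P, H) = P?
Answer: -12/217 ≈ -0.055300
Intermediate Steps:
k(Y) = 12 (k(Y) = 4 - 1*(-8) = 4 + 8 = 12)
L(r) = -189 + 7*r (L(r) = 7*(r - 27) = 7*(-27 + r) = -189 + 7*r)
k(Z(4, -10))/L(-4) = 12/(-189 + 7*(-4)) = 12/(-189 - 28) = 12/(-217) = 12*(-1/217) = -12/217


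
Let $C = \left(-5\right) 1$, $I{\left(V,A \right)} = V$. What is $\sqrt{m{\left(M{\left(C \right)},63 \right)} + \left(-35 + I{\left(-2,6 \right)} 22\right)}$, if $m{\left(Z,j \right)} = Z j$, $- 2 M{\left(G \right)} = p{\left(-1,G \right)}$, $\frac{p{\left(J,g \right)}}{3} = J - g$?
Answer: $i \sqrt{457} \approx 21.378 i$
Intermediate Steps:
$p{\left(J,g \right)} = - 3 g + 3 J$ ($p{\left(J,g \right)} = 3 \left(J - g\right) = - 3 g + 3 J$)
$C = -5$
$M{\left(G \right)} = \frac{3}{2} + \frac{3 G}{2}$ ($M{\left(G \right)} = - \frac{- 3 G + 3 \left(-1\right)}{2} = - \frac{- 3 G - 3}{2} = - \frac{-3 - 3 G}{2} = \frac{3}{2} + \frac{3 G}{2}$)
$\sqrt{m{\left(M{\left(C \right)},63 \right)} + \left(-35 + I{\left(-2,6 \right)} 22\right)} = \sqrt{\left(\frac{3}{2} + \frac{3}{2} \left(-5\right)\right) 63 - 79} = \sqrt{\left(\frac{3}{2} - \frac{15}{2}\right) 63 - 79} = \sqrt{\left(-6\right) 63 - 79} = \sqrt{-378 - 79} = \sqrt{-457} = i \sqrt{457}$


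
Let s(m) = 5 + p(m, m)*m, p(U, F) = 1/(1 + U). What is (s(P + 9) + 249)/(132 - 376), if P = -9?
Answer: -127/122 ≈ -1.0410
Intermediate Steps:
s(m) = 5 + m/(1 + m)
(s(P + 9) + 249)/(132 - 376) = ((5 + 6*(-9 + 9))/(1 + (-9 + 9)) + 249)/(132 - 376) = ((5 + 6*0)/(1 + 0) + 249)/(-244) = ((5 + 0)/1 + 249)*(-1/244) = (1*5 + 249)*(-1/244) = (5 + 249)*(-1/244) = 254*(-1/244) = -127/122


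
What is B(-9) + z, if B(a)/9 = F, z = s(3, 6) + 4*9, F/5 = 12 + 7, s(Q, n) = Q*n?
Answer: 909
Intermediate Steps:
F = 95 (F = 5*(12 + 7) = 5*19 = 95)
z = 54 (z = 3*6 + 4*9 = 18 + 36 = 54)
B(a) = 855 (B(a) = 9*95 = 855)
B(-9) + z = 855 + 54 = 909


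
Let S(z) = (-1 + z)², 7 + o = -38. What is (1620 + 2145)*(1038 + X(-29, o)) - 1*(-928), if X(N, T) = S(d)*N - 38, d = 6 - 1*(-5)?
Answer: -7152572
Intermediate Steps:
d = 11 (d = 6 + 5 = 11)
o = -45 (o = -7 - 38 = -45)
X(N, T) = -38 + 100*N (X(N, T) = (-1 + 11)²*N - 38 = 10²*N - 38 = 100*N - 38 = -38 + 100*N)
(1620 + 2145)*(1038 + X(-29, o)) - 1*(-928) = (1620 + 2145)*(1038 + (-38 + 100*(-29))) - 1*(-928) = 3765*(1038 + (-38 - 2900)) + 928 = 3765*(1038 - 2938) + 928 = 3765*(-1900) + 928 = -7153500 + 928 = -7152572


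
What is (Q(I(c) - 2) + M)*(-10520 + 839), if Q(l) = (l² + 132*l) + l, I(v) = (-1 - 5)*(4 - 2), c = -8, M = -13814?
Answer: 149861880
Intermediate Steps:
I(v) = -12 (I(v) = -6*2 = -12)
Q(l) = l² + 133*l
(Q(I(c) - 2) + M)*(-10520 + 839) = ((-12 - 2)*(133 + (-12 - 2)) - 13814)*(-10520 + 839) = (-14*(133 - 14) - 13814)*(-9681) = (-14*119 - 13814)*(-9681) = (-1666 - 13814)*(-9681) = -15480*(-9681) = 149861880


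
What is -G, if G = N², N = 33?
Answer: -1089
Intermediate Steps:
G = 1089 (G = 33² = 1089)
-G = -1*1089 = -1089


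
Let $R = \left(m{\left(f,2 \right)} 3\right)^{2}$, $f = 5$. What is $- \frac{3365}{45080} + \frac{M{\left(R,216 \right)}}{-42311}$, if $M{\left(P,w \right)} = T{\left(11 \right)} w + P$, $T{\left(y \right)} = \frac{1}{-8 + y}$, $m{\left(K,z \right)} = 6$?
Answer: $- \frac{32045639}{381475976} \approx -0.084004$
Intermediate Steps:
$R = 324$ ($R = \left(6 \cdot 3\right)^{2} = 18^{2} = 324$)
$M{\left(P,w \right)} = P + \frac{w}{3}$ ($M{\left(P,w \right)} = \frac{w}{-8 + 11} + P = \frac{w}{3} + P = P + \frac{w}{3}$)
$- \frac{3365}{45080} + \frac{M{\left(R,216 \right)}}{-42311} = - \frac{3365}{45080} + \frac{324 + \frac{1}{3} \cdot 216}{-42311} = \left(-3365\right) \frac{1}{45080} + \left(324 + 72\right) \left(- \frac{1}{42311}\right) = - \frac{673}{9016} + 396 \left(- \frac{1}{42311}\right) = - \frac{673}{9016} - \frac{396}{42311} = - \frac{32045639}{381475976}$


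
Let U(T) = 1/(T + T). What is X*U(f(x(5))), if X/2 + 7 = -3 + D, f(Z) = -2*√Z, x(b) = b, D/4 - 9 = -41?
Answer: 69*√5/5 ≈ 30.858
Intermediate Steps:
D = -128 (D = 36 + 4*(-41) = 36 - 164 = -128)
U(T) = 1/(2*T)
X = -276 (X = -14 + 2*(-3 - 128) = -14 + 2*(-131) = -14 - 262 = -276)
X*U(f(x(5))) = -138/((-2*√5)) = -138*(-√5/10) = -(-69)*√5/5 = 69*√5/5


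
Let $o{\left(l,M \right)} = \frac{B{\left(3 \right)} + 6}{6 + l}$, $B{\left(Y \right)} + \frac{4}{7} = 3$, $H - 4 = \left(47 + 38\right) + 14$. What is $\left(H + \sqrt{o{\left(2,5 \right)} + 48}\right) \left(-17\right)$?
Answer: $-1751 - \frac{17 \sqrt{38458}}{28} \approx -1870.1$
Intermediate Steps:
$H = 103$ ($H = 4 + \left(\left(47 + 38\right) + 14\right) = 4 + \left(85 + 14\right) = 4 + 99 = 103$)
$B{\left(Y \right)} = \frac{17}{7}$ ($B{\left(Y \right)} = - \frac{4}{7} + 3 = \frac{17}{7}$)
$o{\left(l,M \right)} = \frac{59}{7 \left(6 + l\right)}$ ($o{\left(l,M \right)} = \frac{\frac{17}{7} + 6}{6 + l} = \frac{59}{7 \left(6 + l\right)}$)
$\left(H + \sqrt{o{\left(2,5 \right)} + 48}\right) \left(-17\right) = \left(103 + \sqrt{\frac{59}{7 \left(6 + 2\right)} + 48}\right) \left(-17\right) = \left(103 + \sqrt{\frac{59}{7 \cdot 8} + 48}\right) \left(-17\right) = \left(103 + \sqrt{\frac{59}{7} \cdot \frac{1}{8} + 48}\right) \left(-17\right) = \left(103 + \sqrt{\frac{59}{56} + 48}\right) \left(-17\right) = \left(103 + \sqrt{\frac{2747}{56}}\right) \left(-17\right) = \left(103 + \frac{\sqrt{38458}}{28}\right) \left(-17\right) = -1751 - \frac{17 \sqrt{38458}}{28}$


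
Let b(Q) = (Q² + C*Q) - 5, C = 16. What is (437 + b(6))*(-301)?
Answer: -169764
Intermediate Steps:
b(Q) = -5 + Q² + 16*Q (b(Q) = (Q² + 16*Q) - 5 = -5 + Q² + 16*Q)
(437 + b(6))*(-301) = (437 + (-5 + 6² + 16*6))*(-301) = (437 + (-5 + 36 + 96))*(-301) = (437 + 127)*(-301) = 564*(-301) = -169764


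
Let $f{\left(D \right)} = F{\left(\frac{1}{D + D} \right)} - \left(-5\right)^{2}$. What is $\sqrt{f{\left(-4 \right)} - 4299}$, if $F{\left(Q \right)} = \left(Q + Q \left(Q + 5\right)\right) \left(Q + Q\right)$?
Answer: $\frac{i \sqrt{1106897}}{16} \approx 65.756 i$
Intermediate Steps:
$F{\left(Q \right)} = 2 Q \left(Q + Q \left(5 + Q\right)\right)$ ($F{\left(Q \right)} = \left(Q + Q \left(5 + Q\right)\right) 2 Q = 2 Q \left(Q + Q \left(5 + Q\right)\right)$)
$f{\left(D \right)} = -25 + \frac{6 + \frac{1}{2 D}}{2 D^{2}}$ ($f{\left(D \right)} = 2 \left(\frac{1}{D + D}\right)^{2} \left(6 + \frac{1}{D + D}\right) - \left(-5\right)^{2} = 2 \left(\frac{1}{2 D}\right)^{2} \left(6 + \frac{1}{2 D}\right) - 25 = 2 \frac{1}{4 D^{2}} \left(6 + \frac{1}{2 D}\right) - 25 = \frac{6 + \frac{1}{2 D}}{2 D^{2}} - 25 = -25 + \frac{6 + \frac{1}{2 D}}{2 D^{2}}$)
$\sqrt{f{\left(-4 \right)} - 4299} = \sqrt{\left(-25 + \frac{3}{16} + \frac{1}{4 \left(-64\right)}\right) - 4299} = \sqrt{\left(-25 + 3 \cdot \frac{1}{16} + \frac{1}{4} \left(- \frac{1}{64}\right)\right) - 4299} = \sqrt{\left(-25 + \frac{3}{16} - \frac{1}{256}\right) - 4299} = \sqrt{- \frac{6353}{256} - 4299} = \sqrt{- \frac{1106897}{256}} = \frac{i \sqrt{1106897}}{16}$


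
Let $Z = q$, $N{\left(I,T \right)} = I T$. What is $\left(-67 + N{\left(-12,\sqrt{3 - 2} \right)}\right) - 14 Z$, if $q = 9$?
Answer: $-205$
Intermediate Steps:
$Z = 9$
$\left(-67 + N{\left(-12,\sqrt{3 - 2} \right)}\right) - 14 Z = \left(-67 - 12 \sqrt{3 - 2}\right) - 126 = \left(-67 - 12 \sqrt{1}\right) - 126 = \left(-67 - 12\right) - 126 = -79 - 126 = -205$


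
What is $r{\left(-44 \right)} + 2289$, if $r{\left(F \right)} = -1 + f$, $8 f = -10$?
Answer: $\frac{9147}{4} \approx 2286.8$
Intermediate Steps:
$f = - \frac{5}{4}$ ($f = \frac{1}{8} \left(-10\right) = - \frac{5}{4} \approx -1.25$)
$r{\left(F \right)} = - \frac{9}{4}$ ($r{\left(F \right)} = -1 - \frac{5}{4} = - \frac{9}{4}$)
$r{\left(-44 \right)} + 2289 = - \frac{9}{4} + 2289 = \frac{9147}{4}$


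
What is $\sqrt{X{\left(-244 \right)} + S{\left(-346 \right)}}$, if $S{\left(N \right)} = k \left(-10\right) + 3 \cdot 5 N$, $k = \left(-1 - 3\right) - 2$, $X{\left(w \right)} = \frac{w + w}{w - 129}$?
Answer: $\frac{i \sqrt{713549746}}{373} \approx 71.615 i$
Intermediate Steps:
$X{\left(w \right)} = \frac{2 w}{-129 + w}$
$k = -6$ ($k = -4 - 2 = -6$)
$S{\left(N \right)} = 60 + 15 N$ ($S{\left(N \right)} = \left(-6\right) \left(-10\right) + 3 \cdot 5 N = 60 + 15 N$)
$\sqrt{X{\left(-244 \right)} + S{\left(-346 \right)}} = \sqrt{2 \left(-244\right) \frac{1}{-129 - 244} + \left(60 + 15 \left(-346\right)\right)} = \sqrt{2 \left(-244\right) \frac{1}{-373} + \left(60 - 5190\right)} = \sqrt{2 \left(-244\right) \left(- \frac{1}{373}\right) - 5130} = \sqrt{\frac{488}{373} - 5130} = \sqrt{- \frac{1913002}{373}} = \frac{i \sqrt{713549746}}{373}$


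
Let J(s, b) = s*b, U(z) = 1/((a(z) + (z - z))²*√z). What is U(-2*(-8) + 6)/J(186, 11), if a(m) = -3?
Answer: √22/405108 ≈ 1.1578e-5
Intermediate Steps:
U(z) = 1/(9*√z) (U(z) = 1/((-3 + (z - z))²*√z) = 1/((-3 + 0)²*√z) = 1/((-3)²*√z) = 1/(9*√z))
J(s, b) = b*s
U(-2*(-8) + 6)/J(186, 11) = (1/(9*√(-2*(-8) + 6)))/((11*186)) = (1/(9*√(16 + 6)))/2046 = (1/(9*√22))*(1/2046) = ((√22/22)/9)*(1/2046) = (√22/198)*(1/2046) = √22/405108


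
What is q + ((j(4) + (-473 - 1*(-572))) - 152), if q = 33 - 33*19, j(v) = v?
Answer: -643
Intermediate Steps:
q = -594 (q = 33 - 627 = -594)
q + ((j(4) + (-473 - 1*(-572))) - 152) = -594 + ((4 + (-473 - 1*(-572))) - 152) = -594 + ((4 + (-473 + 572)) - 152) = -594 + ((4 + 99) - 152) = -594 + (103 - 152) = -594 - 49 = -643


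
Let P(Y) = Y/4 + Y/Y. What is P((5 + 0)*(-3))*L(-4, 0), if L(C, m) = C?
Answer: 11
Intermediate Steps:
P(Y) = 1 + Y/4 (P(Y) = Y*(1/4) + 1 = Y/4 + 1 = 1 + Y/4)
P((5 + 0)*(-3))*L(-4, 0) = (1 + ((5 + 0)*(-3))/4)*(-4) = (1 + (5*(-3))/4)*(-4) = (1 + (1/4)*(-15))*(-4) = (1 - 15/4)*(-4) = -11/4*(-4) = 11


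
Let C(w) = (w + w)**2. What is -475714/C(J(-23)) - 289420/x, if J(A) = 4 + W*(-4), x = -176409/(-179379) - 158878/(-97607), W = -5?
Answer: -43321957582909807/390128042880 ≈ -1.1105e+5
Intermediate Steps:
x = 5079792225/1945405117 (x = -176409*(-1/179379) - 158878*(-1/97607) = 19601/19931 + 158878/97607 = 5079792225/1945405117 ≈ 2.6112)
J(A) = 24 (J(A) = 4 - 5*(-4) = 4 + 20 = 24)
C(w) = 4*w**2 (C(w) = (2*w)**2 = 4*w**2)
-475714/C(J(-23)) - 289420/x = -475714/(4*24**2) - 289420/5079792225/1945405117 = -475714/(4*576) - 289420*1945405117/5079792225 = -475714/2304 - 112607829792428/1015958445 = -475714*1/2304 - 112607829792428/1015958445 = -237857/1152 - 112607829792428/1015958445 = -43321957582909807/390128042880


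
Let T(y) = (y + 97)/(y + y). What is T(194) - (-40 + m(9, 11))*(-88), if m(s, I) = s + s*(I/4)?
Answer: -2197/4 ≈ -549.25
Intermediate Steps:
m(s, I) = s + I*s/4 (m(s, I) = s + s*(I*(¼)) = s + s*(I/4) = s + I*s/4)
T(y) = (97 + y)/(2*y) (T(y) = (97 + y)/((2*y)) = (97 + y)*(1/(2*y)) = (97 + y)/(2*y))
T(194) - (-40 + m(9, 11))*(-88) = (½)*(97 + 194)/194 - (-40 + (¼)*9*(4 + 11))*(-88) = (½)*(1/194)*291 - (-40 + (¼)*9*15)*(-88) = ¾ - (-40 + 135/4)*(-88) = ¾ - (-25)*(-88)/4 = ¾ - 1*550 = ¾ - 550 = -2197/4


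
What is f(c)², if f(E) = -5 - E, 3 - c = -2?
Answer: 100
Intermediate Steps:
c = 5 (c = 3 - 1*(-2) = 3 + 2 = 5)
f(c)² = (-5 - 1*5)² = (-5 - 5)² = (-10)² = 100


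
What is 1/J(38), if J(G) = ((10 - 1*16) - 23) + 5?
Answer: -1/24 ≈ -0.041667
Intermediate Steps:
J(G) = -24 (J(G) = ((10 - 16) - 23) + 5 = (-6 - 23) + 5 = -29 + 5 = -24)
1/J(38) = 1/(-24) = -1/24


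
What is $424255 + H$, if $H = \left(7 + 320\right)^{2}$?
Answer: $531184$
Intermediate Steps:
$H = 106929$ ($H = 327^{2} = 106929$)
$424255 + H = 424255 + 106929 = 531184$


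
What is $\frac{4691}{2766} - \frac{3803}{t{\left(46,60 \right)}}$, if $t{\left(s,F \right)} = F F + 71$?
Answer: $\frac{6701563}{10153986} \approx 0.65999$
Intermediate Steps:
$t{\left(s,F \right)} = 71 + F^{2}$ ($t{\left(s,F \right)} = F^{2} + 71 = 71 + F^{2}$)
$\frac{4691}{2766} - \frac{3803}{t{\left(46,60 \right)}} = \frac{4691}{2766} - \frac{3803}{71 + 60^{2}} = 4691 \cdot \frac{1}{2766} - \frac{3803}{71 + 3600} = \frac{4691}{2766} - \frac{3803}{3671} = \frac{6701563}{10153986}$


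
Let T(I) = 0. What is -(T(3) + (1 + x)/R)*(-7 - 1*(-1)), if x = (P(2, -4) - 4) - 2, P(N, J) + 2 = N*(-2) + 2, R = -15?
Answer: 18/5 ≈ 3.6000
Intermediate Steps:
P(N, J) = -2*N (P(N, J) = -2 + (N*(-2) + 2) = -2 + (-2*N + 2) = -2 + (2 - 2*N) = -2*N)
x = -10 (x = (-2*2 - 4) - 2 = (-4 - 4) - 2 = -8 - 2 = -10)
-(T(3) + (1 + x)/R)*(-7 - 1*(-1)) = -(0 + (1 - 10)/(-15))*(-7 - 1*(-1)) = -(0 - 9*(-1/15))*(-7 + 1) = -(0 + ⅗)*(-6) = -3*(-6)/5 = -1*(-18/5) = 18/5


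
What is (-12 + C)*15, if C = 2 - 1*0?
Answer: -150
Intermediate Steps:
C = 2 (C = 2 + 0 = 2)
(-12 + C)*15 = (-12 + 2)*15 = -10*15 = -150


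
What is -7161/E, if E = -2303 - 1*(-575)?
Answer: 2387/576 ≈ 4.1441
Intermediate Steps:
E = -1728 (E = -2303 + 575 = -1728)
-7161/E = -7161/(-1728) = -7161*(-1/1728) = 2387/576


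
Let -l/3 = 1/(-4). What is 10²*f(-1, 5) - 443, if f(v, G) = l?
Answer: -368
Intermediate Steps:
l = ¾ (l = -3/(-4) = -3*(-¼) = ¾ ≈ 0.75000)
f(v, G) = ¾
10²*f(-1, 5) - 443 = 10²*(¾) - 443 = 100*(¾) - 443 = 75 - 443 = -368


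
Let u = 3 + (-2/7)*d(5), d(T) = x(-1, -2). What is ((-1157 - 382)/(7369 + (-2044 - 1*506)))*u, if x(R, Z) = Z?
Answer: -38475/33733 ≈ -1.1406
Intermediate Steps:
d(T) = -2
u = 25/7 (u = 3 - 2/7*(-2) = 3 + 4/7 = 25/7 ≈ 3.5714)
((-1157 - 382)/(7369 + (-2044 - 1*506)))*u = ((-1157 - 382)/(7369 + (-2044 - 1*506)))*(25/7) = -1539/(7369 + (-2044 - 506))*(25/7) = -1539/(7369 - 2550)*(25/7) = -1539/4819*(25/7) = -1539*1/4819*(25/7) = -1539/4819*25/7 = -38475/33733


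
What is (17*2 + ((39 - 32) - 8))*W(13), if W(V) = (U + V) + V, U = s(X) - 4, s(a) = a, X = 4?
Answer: 858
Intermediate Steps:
U = 0 (U = 4 - 4 = 0)
W(V) = 2*V (W(V) = (0 + V) + V = V + V = 2*V)
(17*2 + ((39 - 32) - 8))*W(13) = (17*2 + ((39 - 32) - 8))*(2*13) = (34 + (7 - 8))*26 = (34 - 1)*26 = 33*26 = 858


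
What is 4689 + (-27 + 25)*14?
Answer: 4661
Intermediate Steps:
4689 + (-27 + 25)*14 = 4689 - 2*14 = 4689 - 28 = 4661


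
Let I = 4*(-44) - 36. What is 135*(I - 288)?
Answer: -67500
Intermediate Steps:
I = -212 (I = -176 - 36 = -212)
135*(I - 288) = 135*(-212 - 288) = 135*(-500) = -67500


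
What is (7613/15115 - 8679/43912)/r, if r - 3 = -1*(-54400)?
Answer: 18465361/3282626969240 ≈ 5.6252e-6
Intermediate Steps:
r = 54403 (r = 3 - 1*(-54400) = 3 + 54400 = 54403)
(7613/15115 - 8679/43912)/r = (7613/15115 - 8679/43912)/54403 = (7613*(1/15115) - 8679*1/43912)*(1/54403) = (7613/15115 - 789/3992)*(1/54403) = (18465361/60339080)*(1/54403) = 18465361/3282626969240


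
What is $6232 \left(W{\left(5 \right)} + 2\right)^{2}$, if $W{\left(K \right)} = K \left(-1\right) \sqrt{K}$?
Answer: $803928 - 124640 \sqrt{5} \approx 5.2522 \cdot 10^{5}$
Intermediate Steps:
$W{\left(K \right)} = - K^{\frac{3}{2}}$ ($W{\left(K \right)} = - K \sqrt{K} = - K^{\frac{3}{2}}$)
$6232 \left(W{\left(5 \right)} + 2\right)^{2} = 6232 \left(- 5^{\frac{3}{2}} + 2\right)^{2} = 6232 \left(- 5 \sqrt{5} + 2\right)^{2} = 6232 \left(2 - 5 \sqrt{5}\right)^{2}$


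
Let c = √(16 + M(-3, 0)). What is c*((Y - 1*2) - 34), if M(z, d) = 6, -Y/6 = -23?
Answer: 102*√22 ≈ 478.42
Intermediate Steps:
Y = 138 (Y = -6*(-23) = 138)
c = √22 (c = √(16 + 6) = √22 ≈ 4.6904)
c*((Y - 1*2) - 34) = √22*((138 - 1*2) - 34) = √22*((138 - 2) - 34) = √22*(136 - 34) = √22*102 = 102*√22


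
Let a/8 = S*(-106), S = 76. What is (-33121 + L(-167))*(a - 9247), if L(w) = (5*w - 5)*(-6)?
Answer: 2069429295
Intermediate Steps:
L(w) = 30 - 30*w (L(w) = (-5 + 5*w)*(-6) = 30 - 30*w)
a = -64448 (a = 8*(76*(-106)) = 8*(-8056) = -64448)
(-33121 + L(-167))*(a - 9247) = (-33121 + (30 - 30*(-167)))*(-64448 - 9247) = (-33121 + (30 + 5010))*(-73695) = (-33121 + 5040)*(-73695) = -28081*(-73695) = 2069429295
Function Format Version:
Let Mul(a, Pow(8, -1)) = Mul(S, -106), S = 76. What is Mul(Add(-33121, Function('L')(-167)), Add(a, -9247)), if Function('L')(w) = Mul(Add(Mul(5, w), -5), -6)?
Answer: 2069429295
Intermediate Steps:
Function('L')(w) = Add(30, Mul(-30, w)) (Function('L')(w) = Mul(Add(-5, Mul(5, w)), -6) = Add(30, Mul(-30, w)))
a = -64448 (a = Mul(8, Mul(76, -106)) = Mul(8, -8056) = -64448)
Mul(Add(-33121, Function('L')(-167)), Add(a, -9247)) = Mul(Add(-33121, Add(30, Mul(-30, -167))), Add(-64448, -9247)) = Mul(Add(-33121, Add(30, 5010)), -73695) = Mul(Add(-33121, 5040), -73695) = Mul(-28081, -73695) = 2069429295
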